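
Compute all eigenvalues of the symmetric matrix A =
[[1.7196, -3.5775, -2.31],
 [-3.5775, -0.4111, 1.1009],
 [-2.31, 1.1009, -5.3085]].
sigma(A) ≈ {-6, -3, 5}

A is real symmetric, so its spectrum consists of real eigenvalues. Expanding the characteristic polynomial of the displayed matrix gives
  det(λ I - A) = p(λ) = λ^3 + (4)λ^2 + (-27)λ + (-89.9989).
Solving p(λ) = 0 yields eigenvalues ≈ -6, -3, 5. (A is shown rounded to 4 decimals, so these recover the underlying integer eigenvalues to within that precision.)
Verification: the trace of A = -4 equals the sum of eigenvalues -4, and det(A) ≈ 89.9989 matches the eigenvalue product 90.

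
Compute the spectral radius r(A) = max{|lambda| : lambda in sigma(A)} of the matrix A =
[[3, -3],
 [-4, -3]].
r(A) = sqrt(84)/2 ≈ 4.5826

The eigenvalues of A are the roots of its characteristic polynomial. With M = A (coefficients from the trace and determinant):
  p(λ) = det(λ I - M) = λ^2 - 21.
For λ^2 - 21 the discriminant is 84. It is nonnegative but not a perfect square, so the roots are real and irrational: λ = ± sqrt(84)/2 ≈ 4.5826, -4.5826.
Thus the eigenvalues (to 4 decimals) are 4.5826 (modulus 4.5826); -4.5826 (modulus 4.5826). The spectral radius is the largest modulus: r(A) = sqrt(84)/2 ≈ 4.5826. (Cross-check: r(A) ≤ ||A||_2 ≈ 5.1098; equality holds whenever A is normal, though it can also hold for some non-normal A.)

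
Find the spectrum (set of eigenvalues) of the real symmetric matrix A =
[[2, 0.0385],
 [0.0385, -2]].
sigma(A) ≈ {-2, 2}

A is real symmetric, so its spectrum consists of real eigenvalues. Expanding the characteristic polynomial of the displayed matrix gives
  det(λ I - A) = p(λ) = λ^2 + (0)λ + (-4).
Solving p(λ) = 0 yields eigenvalues ≈ -2, 2. (A is shown rounded to 4 decimals, so these recover the underlying integer eigenvalues to within that precision.)
Verification: the trace of A = 0 equals the sum of eigenvalues 0, and det(A) ≈ -3.9999 matches the eigenvalue product -4.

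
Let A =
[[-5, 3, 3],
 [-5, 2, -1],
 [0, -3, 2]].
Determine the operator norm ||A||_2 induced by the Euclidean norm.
||A||_2 ≈ 8.1399 (= sqrt(largest eigenvalue of A^T A))

||A||_2 = sigma_max(A) = sqrt(lambda_max(A^T A)). Form the symmetric matrix M = A^T A =
[[50, -25, -10],
 [-25, 22, 1],
 [-10, 1, 14]].
Its characteristic polynomial (trace, sum of principal 2x2 minors, determinant of M give the coefficients) is
  p(λ) = det(λ I - M) = λ^3 - 86λ^2 + 1382λ - 4900.
No integer candidate from the rational root theorem (±divisors of 4900) is a root, so the roots are irrational. The cubic discriminant is Δ = 935516832 > 0, so there are three distinct real roots. p(5) = -15 and p(6) = 512 have opposite signs, so a root lies in (5, 6); Newton's method refines it to λ ≈ 5.0252. p(14) = 336 and p(15) = -145 have opposite signs, so a root lies in (14, 15); Newton's method refines it to λ ≈ 14.7164. p(66) = -808 and p(67) = 2403 have opposite signs, so a root lies in (66, 67); Newton's method refines it to λ ≈ 66.2584. Check (Vieta): the three roots sum to 86, matching tr M = 86.
So the eigenvalues of A^T A are ≈ 5.0252, 14.7164, 66.2584 (all ≥ 0, as they must be for A^T A). The largest is λ_max ≈ 66.2584, hence ||A||_2 = sqrt(λ_max) ≈ 8.1399.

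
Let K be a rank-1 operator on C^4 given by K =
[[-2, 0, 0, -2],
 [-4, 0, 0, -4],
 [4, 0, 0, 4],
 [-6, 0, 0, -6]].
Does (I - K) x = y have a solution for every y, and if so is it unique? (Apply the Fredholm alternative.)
(I - K) is invertible (det(I - K) = 9 ≠ 0), so for every y in C^4 the equation (I - K) x = y has a unique solution.

K has rank 1, so it is an outer product K = u v^T: every row of K is a multiple of one row vector. Reading off the entries, u = (-1, -2, 2, -3) and v = (2, 0, 0, 2) (row i of K equals u_i·v^T). A rank-one matrix u v^T satisfies K u = u (v·u) and kills the (3)-dimensional subspace v^⊥, so its characteristic polynomial is lambda^3 (lambda - v·u) with v·u = tr K = -8. Hence the eigenvalues of I - K are 1 (multiplicity 3) and 1 - (-8) = 9, so det(I - K) = 9. (Direct check: I - K =
[[3, 0, 0, 2],
 [4, 1, 0, 4],
 [-4, 0, 1, -4],
 [6, 0, 0, 7]]
has determinant 9.) The finite-dimensional Fredholm alternative says: either (I - K) is invertible, or ker(I - K) ≠ {0} and then range(I - K) = ker((I - K)^*)^⊥, with dim ker(I - K) = dim ker((I - K)^*). Since det(I - K) ≠ 0, 1 is not an eigenvalue of K and ker(I - K) = {0}, so we are in the first case: for every y there is a unique x = (I - K)^(-1) y. Explicitly, by the Sherman–Morrison formula, (I - u v^T)^(-1) = I + u v^T/(1 - v·u), i.e. (I - K)^(-1) = I + K/(9).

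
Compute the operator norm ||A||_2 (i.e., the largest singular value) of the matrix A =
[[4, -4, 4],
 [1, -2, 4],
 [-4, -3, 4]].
||A||_2 ≈ 8.7635 (= sqrt(largest eigenvalue of A^T A))

||A||_2 = sigma_max(A) = sqrt(lambda_max(A^T A)). Form the symmetric matrix M = A^T A =
[[33, -6, 4],
 [-6, 29, -36],
 [4, -36, 48]].
Its characteristic polynomial (trace, sum of principal 2x2 minors, determinant of M give the coefficients) is
  p(λ) = det(λ I - M) = λ^3 - 110λ^2 + 2585λ - 2704.
No integer candidate from the rational root theorem (±divisors of 2704) is a root, so the roots are irrational. The cubic discriminant is Δ = 11007089568 > 0, so there are three distinct real roots. p(1) = -228 and p(2) = 2034 have opposite signs, so a root lies in (1, 2); Newton's method refines it to λ ≈ 1.0967. p(32) = 144 and p(33) = -1252 have opposite signs, so a root lies in (32, 33); Newton's method refines it to λ ≈ 32.104. p(76) = -2628 and p(77) = 684 have opposite signs, so a root lies in (76, 77); Newton's method refines it to λ ≈ 76.7993. Check (Vieta): the three roots sum to 110, matching tr M = 110.
So the eigenvalues of A^T A are ≈ 1.0967, 32.104, 76.7993 (all ≥ 0, as they must be for A^T A). The largest is λ_max ≈ 76.7993, hence ||A||_2 = sqrt(λ_max) ≈ 8.7635.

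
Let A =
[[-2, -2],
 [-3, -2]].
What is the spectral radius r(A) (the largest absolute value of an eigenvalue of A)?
r(A) = (4 + sqrt(24))/2 ≈ 4.4495

The eigenvalues of A are the roots of its characteristic polynomial. With M = A (coefficients from the trace and determinant):
  p(λ) = det(λ I - M) = λ^2 + 4λ - 2.
For λ^2 + 4λ - 2 the discriminant is 24. It is nonnegative but not a perfect square, so the roots are real and irrational: λ = (-4 ± sqrt(24))/2 ≈ 0.4495, -4.4495.
Thus the eigenvalues (to 4 decimals) are 0.4495 (modulus 0.4495); -4.4495 (modulus 4.4495). The spectral radius is the largest modulus: r(A) = (4 + sqrt(24))/2 ≈ 4.4495. (Cross-check: r(A) ≤ ||A||_2 ≈ 4.5616; equality holds whenever A is normal, though it can also hold for some non-normal A.)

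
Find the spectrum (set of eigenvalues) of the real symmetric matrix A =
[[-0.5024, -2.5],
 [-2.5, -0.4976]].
sigma(A) ≈ {-3, 2}

A is real symmetric, so its spectrum consists of real eigenvalues. Expanding the characteristic polynomial of the displayed matrix gives
  det(λ I - A) = p(λ) = λ^2 + (1)λ + (-6).
Solving p(λ) = 0 yields eigenvalues ≈ -3, 2. (A is shown rounded to 4 decimals, so these recover the underlying integer eigenvalues to within that precision.)
Verification: the trace of A = -1 equals the sum of eigenvalues -1, and det(A) ≈ -6.0000 matches the eigenvalue product -6.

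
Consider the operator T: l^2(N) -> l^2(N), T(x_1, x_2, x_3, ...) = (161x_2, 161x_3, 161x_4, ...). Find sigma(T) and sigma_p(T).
sigma(T) = closed disk {z in C : |z| ≤ 161}; sigma_p(T) = open disk {z in C : |z| < 161}

Note T = 161·V where V is the unit left shift (V x)_k = x_{k+1}; so sigma(T) = 161·sigma(V) and ||T|| = 161||V||. ||T x||^2 = 25921sum_{k≥2} |x_k|^2 ≤ 25921||x||^2, with equality on {x : x_1 = 0}, so ||T|| = 161. For any lambda with |lambda| < 161, set r = lambda/161 (|r| < 1); the vector x = (1, r, r^2, ...) is in l^2 and satisfies T x = 161(r, r^2, ...) = lambda x, so lambda is an eigenvalue. On the boundary |lambda| = 161 the geometric series diverges, so no l^2 eigenvector exists, but these lambda lie in the approximate point spectrum. Hence sigma(T) is the closed disk of radius 161 and sigma_p(T) is the open disk.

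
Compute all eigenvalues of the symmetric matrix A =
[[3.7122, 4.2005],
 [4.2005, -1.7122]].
sigma(A) ≈ {-4, 6}

A is real symmetric, so its spectrum consists of real eigenvalues. Expanding the characteristic polynomial of the displayed matrix gives
  det(λ I - A) = p(λ) = λ^2 + (-2)λ + (-24).
Solving p(λ) = 0 yields eigenvalues ≈ -4, 6. (A is shown rounded to 4 decimals, so these recover the underlying integer eigenvalues to within that precision.)
Verification: the trace of A = 2 equals the sum of eigenvalues 2, and det(A) ≈ -24.0002 matches the eigenvalue product -24.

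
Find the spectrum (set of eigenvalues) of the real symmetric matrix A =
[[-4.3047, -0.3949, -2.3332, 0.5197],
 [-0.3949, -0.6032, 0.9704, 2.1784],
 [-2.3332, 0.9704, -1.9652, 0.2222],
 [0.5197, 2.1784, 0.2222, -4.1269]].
sigma(A) ≈ {-6, -5, -1, 1}

A is real symmetric, so its spectrum consists of real eigenvalues. Expanding the characteristic polynomial of the displayed matrix gives
  det(λ I - A) = p(λ) = λ^4 + (11)λ^3 + (29)λ^2 + (-11.001)λ + (-30.0023).
Solving p(λ) = 0 yields eigenvalues ≈ -6, -5, -1, 1. (A is shown rounded to 4 decimals, so these recover the underlying integer eigenvalues to within that precision.)
Verification: the trace of A = -11 equals the sum of eigenvalues -11, and det(A) ≈ -30.0023 matches the eigenvalue product -30.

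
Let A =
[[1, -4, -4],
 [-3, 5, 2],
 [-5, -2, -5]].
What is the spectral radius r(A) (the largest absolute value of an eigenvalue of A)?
r(A) ≈ 7.3659

The eigenvalues of A are the roots of its characteristic polynomial. With M = A (coefficients from the trace, the sum of principal 2x2 minors, and det A):
  p(λ) = det(λ I - M) = λ^3 - λ^2 - 53λ + 45.
No integer candidate from the rational root theorem (±divisors of 45) is a root, so the roots are irrational. The cubic discriminant is Δ = 586752 > 0, so there are three distinct real roots. p(-8) = -107 and p(-7) = 24 have opposite signs, so a root lies in (-8, -7); Newton's method refines it to λ ≈ -7.2129. p(0) = 45 and p(1) = -8 have opposite signs, so a root lies in (0, 1); Newton's method refines it to λ ≈ 0.847. p(7) = -32 and p(8) = 69 have opposite signs, so a root lies in (7, 8); Newton's method refines it to λ ≈ 7.3659. Check (Vieta): the three roots sum to 1, matching tr M = 1.
Thus the eigenvalues (to 4 decimals) are -7.2129 (modulus 7.2129); 0.847 (modulus 0.847); 7.3659 (modulus 7.3659). The spectral radius is the largest modulus: r(A) ≈ 7.3659. (Cross-check: r(A) ≤ ||A||_2 ≈ 9.0235; equality holds whenever A is normal, though it can also hold for some non-normal A.)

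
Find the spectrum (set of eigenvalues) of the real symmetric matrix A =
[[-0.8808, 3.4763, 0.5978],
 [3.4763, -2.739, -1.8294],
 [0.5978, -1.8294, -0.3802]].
sigma(A) ≈ {-6, 0, 2}

A is real symmetric, so its spectrum consists of real eigenvalues. Expanding the characteristic polynomial of the displayed matrix gives
  det(λ I - A) = p(λ) = λ^3 + (4)λ^2 + (-12)λ + (0).
Solving p(λ) = 0 yields eigenvalues ≈ -6, 0, 2. (A is shown rounded to 4 decimals, so these recover the underlying integer eigenvalues to within that precision.)
Verification: the trace of A = -4 equals the sum of eigenvalues -4, and det(A) ≈ 0.0005 matches the eigenvalue product 0.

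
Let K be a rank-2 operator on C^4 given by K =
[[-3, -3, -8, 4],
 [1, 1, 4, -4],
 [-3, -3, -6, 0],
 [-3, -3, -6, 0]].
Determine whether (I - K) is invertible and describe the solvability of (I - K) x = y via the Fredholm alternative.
(I - K) is invertible (det(I - K) = 9 ≠ 0), so for every y in C^4 the equation (I - K) x = y has a unique solution.

K has rank 2 and factors as K = U V^T = u1 v1^T + u2 v2^T with u1 = (3, -1, 3, 3), v1 = (-1, -1, -2, 0), u2 = (-2, 2, 0, 0), v2 = (0, 0, 1, -2) (multiplying out reproduces the displayed K). The nonzero eigenvalues of U V^T coincide with those of the 2 x 2 matrix G = V^T U = [[v1·u1, v1·u2], [v2·u1, v2·u2]] = [[-8, 0], [-3, 0]], and by the Sylvester determinant identity det(I_4 - U V^T) = det(I_2 - V^T U) = det([[9, 0], [3, 1]]) = (9)(1) - (0)(3) = 9. (Direct check: I - K =
[[4, 3, 8, -4],
 [-1, 0, -4, 4],
 [3, 3, 7, 0],
 [3, 3, 6, 1]]
has determinant 9.) The finite-dimensional Fredholm alternative says: either (I - K) is invertible, or ker(I - K) ≠ {0} and then range(I - K) = ker((I - K)^*)^⊥, with dim ker(I - K) = dim ker((I - K)^*). Since det(I - K) ≠ 0, 1 is not an eigenvalue of K and ker(I - K) = {0}, so we are in the first case: for every y there is a unique x = (I - K)^(-1) y. (Explicitly, by the Woodbury identity, (I - U V^T)^(-1) = I + U (I_2 - G)^(-1) V^T.)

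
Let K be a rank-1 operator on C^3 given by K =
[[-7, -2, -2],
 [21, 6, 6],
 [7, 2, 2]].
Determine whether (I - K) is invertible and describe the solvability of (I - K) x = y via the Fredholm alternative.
(I - K) is singular (det(I - K) = 0, i.e. 1 ∈ sigma(K)). (I - K) x = y is solvable iff y ⊥ ker((I - K)^*) = span{(-7, -2, -2)}, i.e. iff -7y_1 - 2y_2 - 2y_3 = 0. When solvable, the solutions are x = y + c·(1, -3, -1), c arbitrary (ker(I - K) = span{(1, -3, -1)}, dimension 1).

K has rank 1, so it is an outer product K = u v^T: every row of K is a multiple of one row vector. Reading off the entries, u = (1, -3, -1) and v = (-7, -2, -2) (row i of K equals u_i·v^T). A rank-one matrix u v^T satisfies K u = u (v·u) and kills the (2)-dimensional subspace v^⊥, so its characteristic polynomial is lambda^2 (lambda - v·u) with v·u = tr K = 1. Hence the eigenvalues of I - K are 1 (multiplicity 2) and 1 - (1) = 0, so det(I - K) = 0. (Direct check: I - K =
[[8, 2, 2],
 [-21, -5, -6],
 [-7, -2, -1]]
has determinant 0.) So 1 is an eigenvalue of K and (I - K) is not invertible. The finite-dimensional Fredholm alternative says: either (I - K) is invertible, or ker(I - K) ≠ {0} and then range(I - K) = ker((I - K)^*)^⊥, with dim ker(I - K) = dim ker((I - K)^*). We are in the second case, so we need both kernels. Kernel of I - K: (I - K) u = u - u (v·u) = u - u = 0, so ker(I - K) = span{u} = span{(1, -3, -1)} (it is exactly 1-dimensional because rank(I - K) = 2). Kernel of the adjoint: K is real, so (I - K)^* = I - K^T = I - v u^T, and (I - v u^T) v = v - v (u·v) = 0; hence ker((I - K)^*) = span{v} = span{(-7, -2, -2)}. Therefore (I - K) x = y is solvable iff <y, v> = 0, i.e. iff -7y_1 - 2y_2 - 2y_3 = 0. When this holds, K y = u (v·y) = 0, so (I - K) y = y and x = y is a particular solution; the full solution set is the line x = y + c·u = y + c·(1, -3, -1), c ∈ C.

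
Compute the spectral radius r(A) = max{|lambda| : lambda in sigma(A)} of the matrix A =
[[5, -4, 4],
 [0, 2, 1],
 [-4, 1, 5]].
r(A) ≈ 5.9458

The eigenvalues of A are the roots of its characteristic polynomial. With M = A (coefficients from the trace, the sum of principal 2x2 minors, and det A):
  p(λ) = det(λ I - M) = λ^3 - 12λ^2 + 60λ - 93.
No integer candidate from the rational root theorem (±divisors of 93) is a root, so the roots are irrational. The cubic discriminant is Δ = -16659 < 0, so there is one real root and a complex-conjugate pair. p(2) = -13 and p(3) = 6 have opposite signs, so a root lies in (2, 3); Newton's method refines it to λ ≈ 2.6306. Dividing out (λ - (2.6306)) leaves approximately λ^2 - 9.3694λ + 35.3526. For λ^2 - 9.3694λ + 35.3526 the discriminant is -53.6254. It is negative, so the remaining roots are the complex-conjugate pair λ ≈ 4.6847 ± 3.6615i. Their product equals the constant term, so |λ|^2 ≈ 35.3526 and |λ| ≈ 5.9458.
Thus the eigenvalues (to 4 decimals) are 2.6306 (modulus 2.6306); 4.6847 ± 3.6615i (modulus 5.9458). The spectral radius is the largest modulus: r(A) ≈ 5.9458. (Cross-check: r(A) ≤ ||A||_2 ≈ 7.6552; equality holds whenever A is normal, though it can also hold for some non-normal A.)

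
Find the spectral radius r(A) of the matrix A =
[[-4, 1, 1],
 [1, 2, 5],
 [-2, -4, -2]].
r(A) ≈ 4.1815

The eigenvalues of A are the roots of its characteristic polynomial. With M = A (coefficients from the trace, the sum of principal 2x2 minors, and det A):
  p(λ) = det(λ I - M) = λ^3 + 4λ^2 + 17λ + 72.
No integer candidate from the rational root theorem (±divisors of 72) is a root, so the roots are irrational. The cubic discriminant is Δ = -85300 < 0, so there is one real root and a complex-conjugate pair. p(-5) = -38 and p(-4) = 4 have opposite signs, so a root lies in (-5, -4); Newton's method refines it to λ ≈ -4.1178. Dividing out (λ - (-4.1178)) leaves approximately λ^2 - 0.1178λ + 17.4851. For λ^2 - 0.1178λ + 17.4851 the discriminant is -69.9264. It is negative, so the remaining roots are the complex-conjugate pair λ ≈ 0.0589 ± 4.1811i. Their product equals the constant term, so |λ|^2 ≈ 17.4851 and |λ| ≈ 4.1815.
Thus the eigenvalues (to 4 decimals) are -4.1178 (modulus 4.1178); 0.0589 ± 4.1811i (modulus 4.1815). The spectral radius is the largest modulus: r(A) ≈ 4.1815. (Cross-check: r(A) ≤ ||A||_2 ≈ 6.8743; equality holds whenever A is normal, though it can also hold for some non-normal A.)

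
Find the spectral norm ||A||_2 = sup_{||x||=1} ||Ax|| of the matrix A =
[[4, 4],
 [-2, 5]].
||A||_2 = sqrt((61 + sqrt(585))/2) ≈ 6.5264 (= sqrt(largest eigenvalue of A^T A))

||A||_2 = sigma_max(A) = sqrt(lambda_max(A^T A)). Form the symmetric matrix M = A^T A =
[[20, 6],
 [6, 41]].
Its characteristic polynomial (trace, determinant of M give the coefficients) is
  p(λ) = det(λ I - M) = λ^2 - 61λ + 784.
For λ^2 - 61λ + 784 the discriminant is 585. It is nonnegative but not a perfect square, so the roots are real and irrational: λ = (61 ± sqrt(585))/2 ≈ 42.5934, 18.4066.
So the eigenvalues of A^T A are ≈ 18.4066, 42.5934 (all ≥ 0, as they must be for A^T A). The largest is λ_max = (61 + sqrt(585))/2 ≈ 42.5934, hence ||A||_2 = sqrt(λ_max) = sqrt((61 + sqrt(585))/2) ≈ 6.5264.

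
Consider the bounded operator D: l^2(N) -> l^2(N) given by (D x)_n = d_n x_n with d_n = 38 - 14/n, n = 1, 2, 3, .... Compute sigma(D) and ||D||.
sigma(D) = {38 - 14/n : n ≥ 1} ∪ {38}; ||D|| = 38

A bounded diagonal operator on l^2 with diagonal entries d_n has spectrum equal to the closure of {d_n : n ≥ 1}: every d_n is an eigenvalue (with eigenvector e_n), so {d_n} ⊂ sigma(D); the spectrum is closed, so its closure is too; and for lambda not in the closure, (D - lambda I) has bounded inverse (the diagonal entries 1/(d_n - lambda) are bounded). For our sequence d_n = 38 - 14/n, n = 1, 2, 3, ...:
  - {d_n} = {38 - 14/n : n ≥ 1}; the only limit point is 38
  - closure = {38 - 14/n : n ≥ 1} ∪ {38}
For the norm: a diagonal operator has ||D|| = sup_n |d_n|. Here d_n = 38 - 14/n increases monotonically from d_1 = 24 toward 38, with all terms in [24, 38); so sup_n |d_n| = 38 (the supremum is the limit, not attained). So ||D|| = 38.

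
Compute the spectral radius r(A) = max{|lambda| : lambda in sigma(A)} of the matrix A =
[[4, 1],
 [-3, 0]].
r(A) = 3

The eigenvalues of A are the roots of its characteristic polynomial. With M = A (coefficients from the trace and determinant):
  p(λ) = det(λ I - M) = λ^2 - 4λ + 3.
For λ^2 - 4λ + 3 the discriminant is 4. It is a perfect square (2^2), so the roots are rational: λ = (4 ± 2)/2 = 3, 1.
Thus the eigenvalues (to 4 decimals) are 3 (modulus 3); 1 (modulus 1). The spectral radius is the largest modulus: r(A) = 3. (Cross-check: r(A) ≤ ||A||_2 ≈ 5.0645; equality holds whenever A is normal, though it can also hold for some non-normal A.)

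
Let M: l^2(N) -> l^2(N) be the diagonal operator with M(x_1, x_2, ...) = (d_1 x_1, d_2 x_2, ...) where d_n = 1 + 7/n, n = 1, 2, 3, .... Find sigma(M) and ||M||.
sigma(M) = {1 + 7/n : n ≥ 1} ∪ {1}; ||M|| = 8

A bounded diagonal operator on l^2 with diagonal entries d_n has spectrum equal to the closure of {d_n : n ≥ 1}: every d_n is an eigenvalue (with eigenvector e_n), so {d_n} ⊂ sigma(M); the spectrum is closed, so its closure is too; and for lambda not in the closure, (M - lambda I) has bounded inverse (the diagonal entries 1/(d_n - lambda) are bounded). For our sequence d_n = 1 + 7/n, n = 1, 2, 3, ...:
  - {d_n} = {1 + 7/n : n ≥ 1}; the only limit point is 1
  - closure = {1 + 7/n : n ≥ 1} ∪ {1}
For the norm: a diagonal operator has ||M|| = sup_n |d_n|. Here d_n = 1 + 7/n is positive and decreasing, so sup_n |d_n| = d_1 = 1 + 7 = 8. So ||M|| = 8.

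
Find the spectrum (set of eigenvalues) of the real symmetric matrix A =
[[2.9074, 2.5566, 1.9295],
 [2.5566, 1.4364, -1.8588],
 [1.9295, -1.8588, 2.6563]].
sigma(A) ≈ {-2, 4, 5}

A is real symmetric, so its spectrum consists of real eigenvalues. Expanding the characteristic polynomial of the displayed matrix gives
  det(λ I - A) = p(λ) = λ^3 + (-7)λ^2 + (2)λ + (40).
Solving p(λ) = 0 yields eigenvalues ≈ -2, 4, 5. (A is shown rounded to 4 decimals, so these recover the underlying integer eigenvalues to within that precision.)
Verification: the trace of A = 7 equals the sum of eigenvalues 7, and det(A) ≈ -40.0008 matches the eigenvalue product -40.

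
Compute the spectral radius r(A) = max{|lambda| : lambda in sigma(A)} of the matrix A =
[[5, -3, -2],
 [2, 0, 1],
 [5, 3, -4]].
r(A) ≈ 4.2665

The eigenvalues of A are the roots of its characteristic polynomial. With M = A (coefficients from the trace, the sum of principal 2x2 minors, and det A):
  p(λ) = det(λ I - M) = λ^3 - λ^2 - 7λ + 66.
No integer candidate from the rational root theorem (±divisors of 66) is a root, so the roots are irrational. The cubic discriminant is Δ = -107611 < 0, so there is one real root and a complex-conjugate pair. p(-5) = -49 and p(-4) = 14 have opposite signs, so a root lies in (-5, -4); Newton's method refines it to λ ≈ -4.2665. Dividing out (λ - (-4.2665)) leaves approximately λ^2 - 5.2665λ + 15.4694. For λ^2 - 5.2665λ + 15.4694 the discriminant is -34.1417. It is negative, so the remaining roots are the complex-conjugate pair λ ≈ 2.6332 ± 2.9215i. Their product equals the constant term, so |λ|^2 ≈ 15.4694 and |λ| ≈ 3.9331.
Thus the eigenvalues (to 4 decimals) are -4.2665 (modulus 4.2665); 2.6332 ± 2.9215i (modulus 3.9331). The spectral radius is the largest modulus: r(A) ≈ 4.2665. (Cross-check: r(A) ≤ ||A||_2 ≈ 8.3768; equality holds whenever A is normal, though it can also hold for some non-normal A.)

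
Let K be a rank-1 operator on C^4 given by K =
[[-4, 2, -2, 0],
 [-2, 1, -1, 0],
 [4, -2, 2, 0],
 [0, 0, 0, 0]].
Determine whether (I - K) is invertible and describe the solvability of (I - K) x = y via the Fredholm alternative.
(I - K) is invertible (det(I - K) = 2 ≠ 0), so for every y in C^4 the equation (I - K) x = y has a unique solution.

K has rank 1, so it is an outer product K = u v^T: every row of K is a multiple of one row vector. Reading off the entries, u = (-2, -1, 2, 0) and v = (2, -1, 1, 0) (row i of K equals u_i·v^T). A rank-one matrix u v^T satisfies K u = u (v·u) and kills the (3)-dimensional subspace v^⊥, so its characteristic polynomial is lambda^3 (lambda - v·u) with v·u = tr K = -1. Hence the eigenvalues of I - K are 1 (multiplicity 3) and 1 - (-1) = 2, so det(I - K) = 2. (Direct check: I - K =
[[5, -2, 2, 0],
 [2, 0, 1, 0],
 [-4, 2, -1, 0],
 [0, 0, 0, 1]]
has determinant 2.) The finite-dimensional Fredholm alternative says: either (I - K) is invertible, or ker(I - K) ≠ {0} and then range(I - K) = ker((I - K)^*)^⊥, with dim ker(I - K) = dim ker((I - K)^*). Since det(I - K) ≠ 0, 1 is not an eigenvalue of K and ker(I - K) = {0}, so we are in the first case: for every y there is a unique x = (I - K)^(-1) y. Explicitly, by the Sherman–Morrison formula, (I - u v^T)^(-1) = I + u v^T/(1 - v·u), i.e. (I - K)^(-1) = I + K/(2).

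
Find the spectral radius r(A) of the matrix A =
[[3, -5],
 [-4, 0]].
r(A) = (3 + sqrt(89))/2 ≈ 6.217

The eigenvalues of A are the roots of its characteristic polynomial. With M = A (coefficients from the trace and determinant):
  p(λ) = det(λ I - M) = λ^2 - 3λ - 20.
For λ^2 - 3λ - 20 the discriminant is 89. It is nonnegative but not a perfect square, so the roots are real and irrational: λ = (3 ± sqrt(89))/2 ≈ 6.217, -3.217.
Thus the eigenvalues (to 4 decimals) are 6.217 (modulus 6.217); -3.217 (modulus 3.217). The spectral radius is the largest modulus: r(A) = (3 + sqrt(89))/2 ≈ 6.217. (Cross-check: r(A) ≤ ||A||_2 ≈ 6.3246; equality holds whenever A is normal, though it can also hold for some non-normal A.)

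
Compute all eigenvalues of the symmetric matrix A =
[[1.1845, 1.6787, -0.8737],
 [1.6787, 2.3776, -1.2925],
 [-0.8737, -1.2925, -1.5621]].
sigma(A) ≈ {-2, 0, 4}

A is real symmetric, so its spectrum consists of real eigenvalues. Expanding the characteristic polynomial of the displayed matrix gives
  det(λ I - A) = p(λ) = λ^3 + (-2)λ^2 + (-8)λ + (0).
Solving p(λ) = 0 yields eigenvalues ≈ -2, 0, 4. (A is shown rounded to 4 decimals, so these recover the underlying integer eigenvalues to within that precision.)
Verification: the trace of A = 2 equals the sum of eigenvalues 2, and det(A) ≈ 0.0004 matches the eigenvalue product 0.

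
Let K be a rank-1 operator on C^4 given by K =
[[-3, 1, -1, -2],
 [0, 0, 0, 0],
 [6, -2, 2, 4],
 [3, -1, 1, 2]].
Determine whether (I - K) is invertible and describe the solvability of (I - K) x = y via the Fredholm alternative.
(I - K) is singular (det(I - K) = 0, i.e. 1 ∈ sigma(K)). (I - K) x = y is solvable iff y ⊥ ker((I - K)^*) = span{(-3, 1, -1, -2)}, i.e. iff -3y_1 + y_2 - y_3 - 2y_4 = 0. When solvable, the solutions are x = y + c·(1, 0, -2, -1), c arbitrary (ker(I - K) = span{(1, 0, -2, -1)}, dimension 1).

K has rank 1, so it is an outer product K = u v^T: every row of K is a multiple of one row vector. Reading off the entries, u = (1, 0, -2, -1) and v = (-3, 1, -1, -2) (row i of K equals u_i·v^T). A rank-one matrix u v^T satisfies K u = u (v·u) and kills the (3)-dimensional subspace v^⊥, so its characteristic polynomial is lambda^3 (lambda - v·u) with v·u = tr K = 1. Hence the eigenvalues of I - K are 1 (multiplicity 3) and 1 - (1) = 0, so det(I - K) = 0. (Direct check: I - K =
[[4, -1, 1, 2],
 [0, 1, 0, 0],
 [-6, 2, -1, -4],
 [-3, 1, -1, -1]]
has determinant 0.) So 1 is an eigenvalue of K and (I - K) is not invertible. The finite-dimensional Fredholm alternative says: either (I - K) is invertible, or ker(I - K) ≠ {0} and then range(I - K) = ker((I - K)^*)^⊥, with dim ker(I - K) = dim ker((I - K)^*). We are in the second case, so we need both kernels. Kernel of I - K: (I - K) u = u - u (v·u) = u - u = 0, so ker(I - K) = span{u} = span{(1, 0, -2, -1)} (it is exactly 1-dimensional because rank(I - K) = 3). Kernel of the adjoint: K is real, so (I - K)^* = I - K^T = I - v u^T, and (I - v u^T) v = v - v (u·v) = 0; hence ker((I - K)^*) = span{v} = span{(-3, 1, -1, -2)}. Therefore (I - K) x = y is solvable iff <y, v> = 0, i.e. iff -3y_1 + y_2 - y_3 - 2y_4 = 0. When this holds, K y = u (v·y) = 0, so (I - K) y = y and x = y is a particular solution; the full solution set is the line x = y + c·u = y + c·(1, 0, -2, -1), c ∈ C.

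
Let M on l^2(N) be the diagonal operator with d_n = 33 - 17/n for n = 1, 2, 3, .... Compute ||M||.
||M|| = 33

For a diagonal operator on l^2 with entries d_n, ||M|| = sup_n |d_n|. Here d_1 = 16, d_2 = 49/2, ..., and d_n = 33 - 17/n increases monotonically toward 33. All terms lie in [16, 33), so |d_n| = d_n and the supremum is the limit 33, which is not attained by any individual d_n. Hence ||M|| = 33.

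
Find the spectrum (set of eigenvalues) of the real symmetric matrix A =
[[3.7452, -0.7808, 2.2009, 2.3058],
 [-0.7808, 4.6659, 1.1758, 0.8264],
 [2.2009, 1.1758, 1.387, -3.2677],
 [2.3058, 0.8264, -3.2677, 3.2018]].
sigma(A) ≈ {-3, 5, 6} (5 with multiplicity 2)

A is real symmetric, so its spectrum consists of real eigenvalues. Expanding the characteristic polynomial of the displayed matrix gives
  det(λ I - A) = p(λ) = λ^4 + (-13)λ^3 + (36.9989)λ^2 + (105.0041)λ + (-450.0041).
Solving p(λ) = 0 yields eigenvalues ≈ -3, 5, 5, 6. (A is shown rounded to 4 decimals, so these recover the underlying integer eigenvalues to within that precision.)
Verification: the trace of A = 13 equals the sum of eigenvalues 13, and det(A) ≈ -450.0041 matches the eigenvalue product -450.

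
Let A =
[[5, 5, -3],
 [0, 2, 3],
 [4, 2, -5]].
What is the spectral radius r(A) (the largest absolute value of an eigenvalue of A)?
r(A) ≈ 5.552

The eigenvalues of A are the roots of its characteristic polynomial. With M = A (coefficients from the trace, the sum of principal 2x2 minors, and det A):
  p(λ) = det(λ I - M) = λ^3 - 2λ^2 - 19λ - 4.
No integer candidate from the rational root theorem (±divisors of 4) is a root, so the roots are irrational. The cubic discriminant is Δ = 25584 > 0, so there are three distinct real roots. p(-4) = -24 and p(-3) = 8 have opposite signs, so a root lies in (-4, -3); Newton's method refines it to λ ≈ -3.336. p(-1) = 12 and p(0) = -4 have opposite signs, so a root lies in (-1, 0); Newton's method refines it to λ ≈ -0.216. p(5) = -24 and p(6) = 26 have opposite signs, so a root lies in (5, 6); Newton's method refines it to λ ≈ 5.552. Check (Vieta): the three roots sum to 2, matching tr M = 2.
Thus the eigenvalues (to 4 decimals) are -3.336 (modulus 3.336); -0.216 (modulus 0.216); 5.552 (modulus 5.552). The spectral radius is the largest modulus: r(A) ≈ 5.552. (Cross-check: r(A) ≤ ||A||_2 ≈ 9.9009; equality holds whenever A is normal, though it can also hold for some non-normal A.)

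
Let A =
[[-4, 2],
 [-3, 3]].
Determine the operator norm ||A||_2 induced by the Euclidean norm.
||A||_2 = sqrt((38 + sqrt(1300))/2) ≈ 6.085 (= sqrt(largest eigenvalue of A^T A))

||A||_2 = sigma_max(A) = sqrt(lambda_max(A^T A)). Form the symmetric matrix M = A^T A =
[[25, -17],
 [-17, 13]].
Its characteristic polynomial (trace, determinant of M give the coefficients) is
  p(λ) = det(λ I - M) = λ^2 - 38λ + 36.
For λ^2 - 38λ + 36 the discriminant is 1300. It is nonnegative but not a perfect square, so the roots are real and irrational: λ = (38 ± sqrt(1300))/2 ≈ 37.0278, 0.9722.
So the eigenvalues of A^T A are ≈ 0.9722, 37.0278 (all ≥ 0, as they must be for A^T A). The largest is λ_max = (38 + sqrt(1300))/2 ≈ 37.0278, hence ||A||_2 = sqrt(λ_max) = sqrt((38 + sqrt(1300))/2) ≈ 6.085.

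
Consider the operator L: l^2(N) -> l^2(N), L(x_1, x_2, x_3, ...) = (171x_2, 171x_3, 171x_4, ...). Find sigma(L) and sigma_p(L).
sigma(L) = closed disk {z in C : |z| ≤ 171}; sigma_p(L) = open disk {z in C : |z| < 171}

Note L = 171·V where V is the unit left shift (V x)_k = x_{k+1}; so sigma(L) = 171·sigma(V) and ||L|| = 171||V||. ||L x||^2 = 29241sum_{k≥2} |x_k|^2 ≤ 29241||x||^2, with equality on {x : x_1 = 0}, so ||L|| = 171. For any lambda with |lambda| < 171, set r = lambda/171 (|r| < 1); the vector x = (1, r, r^2, ...) is in l^2 and satisfies L x = 171(r, r^2, ...) = lambda x, so lambda is an eigenvalue. On the boundary |lambda| = 171 the geometric series diverges, so no l^2 eigenvector exists, but these lambda lie in the approximate point spectrum. Hence sigma(L) is the closed disk of radius 171 and sigma_p(L) is the open disk.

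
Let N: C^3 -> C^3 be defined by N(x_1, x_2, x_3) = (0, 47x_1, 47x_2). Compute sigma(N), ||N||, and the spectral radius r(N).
sigma(N) = {0}; ||N|| = 47; r(N) = 0. (N is nilpotent with N^3 = 0.)

On C^3, N is a strictly lower-triangular matrix with 47 on the subdiagonal and zeros elsewhere, so its characteristic polynomial is lambda^3 and every eigenvalue is 0: sigma(N) = {0}. For the operator norm, N e_i = 47e_{i+1} for i = 1, ..., 2 and N e_3 = 0, so the singular values of N are 47 (with multiplicity 2) and 0; hence ||N|| = 47. The spectral radius r(N) = max|lambda| = 0. Note ||N|| > r(N) — characteristic of non-normal nilpotent operators. Indeed N^3 = 0.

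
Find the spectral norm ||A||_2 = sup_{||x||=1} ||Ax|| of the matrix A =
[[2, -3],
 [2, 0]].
||A||_2 = sqrt((17 + sqrt(145))/2) ≈ 3.8106 (= sqrt(largest eigenvalue of A^T A))

||A||_2 = sigma_max(A) = sqrt(lambda_max(A^T A)). Form the symmetric matrix M = A^T A =
[[8, -6],
 [-6, 9]].
Its characteristic polynomial (trace, determinant of M give the coefficients) is
  p(λ) = det(λ I - M) = λ^2 - 17λ + 36.
For λ^2 - 17λ + 36 the discriminant is 145. It is nonnegative but not a perfect square, so the roots are real and irrational: λ = (17 ± sqrt(145))/2 ≈ 14.5208, 2.4792.
So the eigenvalues of A^T A are ≈ 2.4792, 14.5208 (all ≥ 0, as they must be for A^T A). The largest is λ_max = (17 + sqrt(145))/2 ≈ 14.5208, hence ||A||_2 = sqrt(λ_max) = sqrt((17 + sqrt(145))/2) ≈ 3.8106.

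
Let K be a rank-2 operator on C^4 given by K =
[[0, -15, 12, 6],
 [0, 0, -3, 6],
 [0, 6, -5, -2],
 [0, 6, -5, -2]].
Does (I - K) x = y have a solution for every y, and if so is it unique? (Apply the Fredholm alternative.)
(I - K) is invertible (det(I - K) = -10 ≠ 0), so for every y in C^4 the equation (I - K) x = y has a unique solution.

K has rank 2 and factors as K = U V^T = u1 v1^T + u2 v2^T with u1 = (-3, -3, 1, 1), v1 = (0, 3, -2, -2), u2 = (-2, 3, 1, 1), v2 = (0, 3, -3, 0) (multiplying out reproduces the displayed K). The nonzero eigenvalues of U V^T coincide with those of the 2 x 2 matrix G = V^T U = [[v1·u1, v1·u2], [v2·u1, v2·u2]] = [[-13, 5], [-12, 6]], and by the Sylvester determinant identity det(I_4 - U V^T) = det(I_2 - V^T U) = det([[14, -5], [12, -5]]) = (14)(-5) - (-5)(12) = -10. (Direct check: I - K =
[[1, 15, -12, -6],
 [0, 1, 3, -6],
 [0, -6, 6, 2],
 [0, -6, 5, 3]]
has determinant -10.) The finite-dimensional Fredholm alternative says: either (I - K) is invertible, or ker(I - K) ≠ {0} and then range(I - K) = ker((I - K)^*)^⊥, with dim ker(I - K) = dim ker((I - K)^*). Since det(I - K) ≠ 0, 1 is not an eigenvalue of K and ker(I - K) = {0}, so we are in the first case: for every y there is a unique x = (I - K)^(-1) y. (Explicitly, by the Woodbury identity, (I - U V^T)^(-1) = I + U (I_2 - G)^(-1) V^T.)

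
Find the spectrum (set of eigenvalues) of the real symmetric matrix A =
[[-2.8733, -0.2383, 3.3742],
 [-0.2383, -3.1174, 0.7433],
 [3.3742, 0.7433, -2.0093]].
sigma(A) ≈ {-6, -3, 1}

A is real symmetric, so its spectrum consists of real eigenvalues. Expanding the characteristic polynomial of the displayed matrix gives
  det(λ I - A) = p(λ) = λ^3 + (8)λ^2 + (9)λ + (-18).
Solving p(λ) = 0 yields eigenvalues ≈ -6, -3, 1. (A is shown rounded to 4 decimals, so these recover the underlying integer eigenvalues to within that precision.)
Verification: the trace of A = -8 equals the sum of eigenvalues -8, and det(A) ≈ 18.0008 matches the eigenvalue product 18.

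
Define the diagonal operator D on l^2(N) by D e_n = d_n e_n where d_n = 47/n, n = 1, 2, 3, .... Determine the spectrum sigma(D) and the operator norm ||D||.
sigma(D) = {47/n : n ≥ 1} ∪ {0}; ||D|| = 47

A bounded diagonal operator on l^2 with diagonal entries d_n has spectrum equal to the closure of {d_n : n ≥ 1}: every d_n is an eigenvalue (with eigenvector e_n), so {d_n} ⊂ sigma(D); the spectrum is closed, so its closure is too; and for lambda not in the closure, (D - lambda I) has bounded inverse (the diagonal entries 1/(d_n - lambda) are bounded). For our sequence d_n = 47/n, n = 1, 2, 3, ...:
  - {d_n} = {47/n : n ≥ 1}; the only limit point is 0
  - closure = {47/n : n ≥ 1} ∪ {0}
For the norm: a diagonal operator has ||D|| = sup_n |d_n|. Here d_n = 47/n is positive and decreasing, so sup_n |d_n| = d_1 = 47. So ||D|| = 47.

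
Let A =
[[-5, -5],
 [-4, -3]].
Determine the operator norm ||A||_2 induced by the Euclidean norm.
||A||_2 = sqrt((75 + sqrt(5525))/2) ≈ 8.6409 (= sqrt(largest eigenvalue of A^T A))

||A||_2 = sigma_max(A) = sqrt(lambda_max(A^T A)). Form the symmetric matrix M = A^T A =
[[41, 37],
 [37, 34]].
Its characteristic polynomial (trace, determinant of M give the coefficients) is
  p(λ) = det(λ I - M) = λ^2 - 75λ + 25.
For λ^2 - 75λ + 25 the discriminant is 5525. It is nonnegative but not a perfect square, so the roots are real and irrational: λ = (75 ± sqrt(5525))/2 ≈ 74.6652, 0.3348.
So the eigenvalues of A^T A are ≈ 0.3348, 74.6652 (all ≥ 0, as they must be for A^T A). The largest is λ_max = (75 + sqrt(5525))/2 ≈ 74.6652, hence ||A||_2 = sqrt(λ_max) = sqrt((75 + sqrt(5525))/2) ≈ 8.6409.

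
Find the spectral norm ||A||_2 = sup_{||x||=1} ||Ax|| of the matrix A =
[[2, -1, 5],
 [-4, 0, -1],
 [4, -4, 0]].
||A||_2 ≈ 7.3744 (= sqrt(largest eigenvalue of A^T A))

||A||_2 = sigma_max(A) = sqrt(lambda_max(A^T A)). Form the symmetric matrix M = A^T A =
[[36, -18, 14],
 [-18, 17, -5],
 [14, -5, 26]].
Its characteristic polynomial (trace, sum of principal 2x2 minors, determinant of M give the coefficients) is
  p(λ) = det(λ I - M) = λ^3 - 79λ^2 + 1445λ - 5776.
No integer candidate from the rational root theorem (±divisors of 5776) is a root, so the roots are irrational. The cubic discriminant is Δ = 539094757 > 0, so there are three distinct real roots. p(5) = -401 and p(6) = 266 have opposite signs, so a root lies in (5, 6); Newton's method refines it to λ ≈ 5.5784. p(19) = 19 and p(20) = -476 have opposite signs, so a root lies in (19, 20); Newton's method refines it to λ ≈ 19.04. p(54) = -646 and p(55) = 1099 have opposite signs, so a root lies in (54, 55); Newton's method refines it to λ ≈ 54.3816. Check (Vieta): the three roots sum to 79, matching tr M = 79.
So the eigenvalues of A^T A are ≈ 5.5784, 19.04, 54.3816 (all ≥ 0, as they must be for A^T A). The largest is λ_max ≈ 54.3816, hence ||A||_2 = sqrt(λ_max) ≈ 7.3744.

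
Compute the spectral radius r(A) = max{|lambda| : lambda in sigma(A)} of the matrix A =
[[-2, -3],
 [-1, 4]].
r(A) = (2 + sqrt(48))/2 ≈ 4.4641

The eigenvalues of A are the roots of its characteristic polynomial. With M = A (coefficients from the trace and determinant):
  p(λ) = det(λ I - M) = λ^2 - 2λ - 11.
For λ^2 - 2λ - 11 the discriminant is 48. It is nonnegative but not a perfect square, so the roots are real and irrational: λ = (2 ± sqrt(48))/2 ≈ 4.4641, -2.4641.
Thus the eigenvalues (to 4 decimals) are 4.4641 (modulus 4.4641); -2.4641 (modulus 2.4641). The spectral radius is the largest modulus: r(A) = (2 + sqrt(48))/2 ≈ 4.4641. (Cross-check: r(A) ≤ ||A||_2 ≈ 5.0198; equality holds whenever A is normal, though it can also hold for some non-normal A.)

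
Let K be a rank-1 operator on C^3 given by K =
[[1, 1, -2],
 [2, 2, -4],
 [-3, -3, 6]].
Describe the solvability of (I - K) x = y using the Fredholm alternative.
(I - K) is invertible (det(I - K) = -8 ≠ 0), so for every y in C^3 the equation (I - K) x = y has a unique solution.

K has rank 1, so it is an outer product K = u v^T: every row of K is a multiple of one row vector. Reading off the entries, u = (-1, -2, 3) and v = (-1, -1, 2) (row i of K equals u_i·v^T). A rank-one matrix u v^T satisfies K u = u (v·u) and kills the (2)-dimensional subspace v^⊥, so its characteristic polynomial is lambda^2 (lambda - v·u) with v·u = tr K = 9. Hence the eigenvalues of I - K are 1 (multiplicity 2) and 1 - (9) = -8, so det(I - K) = -8. (Direct check: I - K =
[[0, -1, 2],
 [-2, -1, 4],
 [3, 3, -5]]
has determinant -8.) The finite-dimensional Fredholm alternative says: either (I - K) is invertible, or ker(I - K) ≠ {0} and then range(I - K) = ker((I - K)^*)^⊥, with dim ker(I - K) = dim ker((I - K)^*). Since det(I - K) ≠ 0, 1 is not an eigenvalue of K and ker(I - K) = {0}, so we are in the first case: for every y there is a unique x = (I - K)^(-1) y. Explicitly, by the Sherman–Morrison formula, (I - u v^T)^(-1) = I + u v^T/(1 - v·u), i.e. (I - K)^(-1) = I + K/(-8).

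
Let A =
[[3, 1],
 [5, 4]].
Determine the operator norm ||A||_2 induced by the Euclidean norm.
||A||_2 = sqrt((51 + sqrt(2405))/2) ≈ 7.0725 (= sqrt(largest eigenvalue of A^T A))

||A||_2 = sigma_max(A) = sqrt(lambda_max(A^T A)). Form the symmetric matrix M = A^T A =
[[34, 23],
 [23, 17]].
Its characteristic polynomial (trace, determinant of M give the coefficients) is
  p(λ) = det(λ I - M) = λ^2 - 51λ + 49.
For λ^2 - 51λ + 49 the discriminant is 2405. It is nonnegative but not a perfect square, so the roots are real and irrational: λ = (51 ± sqrt(2405))/2 ≈ 50.0204, 0.9796.
So the eigenvalues of A^T A are ≈ 0.9796, 50.0204 (all ≥ 0, as they must be for A^T A). The largest is λ_max = (51 + sqrt(2405))/2 ≈ 50.0204, hence ||A||_2 = sqrt(λ_max) = sqrt((51 + sqrt(2405))/2) ≈ 7.0725.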